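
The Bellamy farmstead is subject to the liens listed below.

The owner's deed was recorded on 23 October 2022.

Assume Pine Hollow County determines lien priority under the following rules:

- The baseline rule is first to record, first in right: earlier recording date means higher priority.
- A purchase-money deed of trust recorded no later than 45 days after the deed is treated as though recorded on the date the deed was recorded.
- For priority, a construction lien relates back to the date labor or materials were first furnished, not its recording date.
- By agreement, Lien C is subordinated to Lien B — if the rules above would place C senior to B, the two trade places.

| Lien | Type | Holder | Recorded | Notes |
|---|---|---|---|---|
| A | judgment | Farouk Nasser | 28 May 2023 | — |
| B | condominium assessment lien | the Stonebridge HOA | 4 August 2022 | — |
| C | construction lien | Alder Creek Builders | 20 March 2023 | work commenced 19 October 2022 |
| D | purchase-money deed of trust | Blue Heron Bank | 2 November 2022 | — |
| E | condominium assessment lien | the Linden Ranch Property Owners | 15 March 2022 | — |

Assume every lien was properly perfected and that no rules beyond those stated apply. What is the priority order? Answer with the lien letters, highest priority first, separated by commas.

Adjusting effective dates: C is treated as recorded 19 October 2022, the work-commencement date; D relates back to the deed date 23 October 2022.
Ordering by effective date: E (15 March 2022), B (4 August 2022), C (19 October 2022), D (23 October 2022), A (28 May 2023).
Since C is not senior to B, the subordination leaves the order unchanged.

E, B, C, D, A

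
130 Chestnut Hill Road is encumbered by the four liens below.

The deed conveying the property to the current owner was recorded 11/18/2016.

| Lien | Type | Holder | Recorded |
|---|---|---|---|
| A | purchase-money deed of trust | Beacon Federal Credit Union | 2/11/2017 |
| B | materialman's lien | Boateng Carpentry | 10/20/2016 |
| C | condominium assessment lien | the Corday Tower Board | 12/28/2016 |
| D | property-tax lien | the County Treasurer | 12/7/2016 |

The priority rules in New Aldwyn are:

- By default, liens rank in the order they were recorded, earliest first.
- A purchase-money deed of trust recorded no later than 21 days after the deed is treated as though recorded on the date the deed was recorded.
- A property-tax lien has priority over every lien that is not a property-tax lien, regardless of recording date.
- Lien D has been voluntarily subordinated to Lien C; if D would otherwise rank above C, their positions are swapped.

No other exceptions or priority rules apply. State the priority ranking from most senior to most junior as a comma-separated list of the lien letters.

C, B, D, A

Adjusting effective dates: A was recorded 85 days after the deed, outside the 21-day window, so it keeps its recording date.
D, as a property-tax lien, has superpriority and ranks first.
Among the remaining liens, by effective date: B (10/20/2016), C (12/28/2016), A (2/11/2017).
Because D would otherwise rank above C, the subordination swaps them.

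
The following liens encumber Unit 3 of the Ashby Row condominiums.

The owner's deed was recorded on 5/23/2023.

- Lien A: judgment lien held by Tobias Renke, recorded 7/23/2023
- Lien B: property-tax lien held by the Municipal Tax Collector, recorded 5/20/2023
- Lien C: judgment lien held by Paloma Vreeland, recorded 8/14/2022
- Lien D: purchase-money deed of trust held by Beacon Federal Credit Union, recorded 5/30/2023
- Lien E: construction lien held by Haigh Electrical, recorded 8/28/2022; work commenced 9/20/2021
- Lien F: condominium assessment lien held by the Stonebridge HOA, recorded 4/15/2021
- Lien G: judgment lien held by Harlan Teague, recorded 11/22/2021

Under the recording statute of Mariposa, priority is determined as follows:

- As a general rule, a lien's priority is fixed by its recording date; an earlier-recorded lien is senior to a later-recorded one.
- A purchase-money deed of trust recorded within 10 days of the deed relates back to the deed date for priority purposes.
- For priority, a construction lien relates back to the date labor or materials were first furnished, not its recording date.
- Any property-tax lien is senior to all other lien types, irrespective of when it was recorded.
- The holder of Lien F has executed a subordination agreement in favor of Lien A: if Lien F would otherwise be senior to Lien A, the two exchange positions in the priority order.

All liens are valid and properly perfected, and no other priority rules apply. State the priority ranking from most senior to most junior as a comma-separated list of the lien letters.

First, effective dates: D was recorded within the 10-day window, so its effective date is the deed date 5/23/2023; E relates back to 9/20/2021 (work commenced).
B is a property-tax lien and takes priority over every other lien.
Among the remaining liens, by effective date: F (4/15/2021), E (9/20/2021), G (11/22/2021), C (8/14/2022), D (5/23/2023), A (7/23/2023).
F would otherwise be senior to A, so under the subordination agreement F and A exchange positions.

B, A, E, G, C, D, F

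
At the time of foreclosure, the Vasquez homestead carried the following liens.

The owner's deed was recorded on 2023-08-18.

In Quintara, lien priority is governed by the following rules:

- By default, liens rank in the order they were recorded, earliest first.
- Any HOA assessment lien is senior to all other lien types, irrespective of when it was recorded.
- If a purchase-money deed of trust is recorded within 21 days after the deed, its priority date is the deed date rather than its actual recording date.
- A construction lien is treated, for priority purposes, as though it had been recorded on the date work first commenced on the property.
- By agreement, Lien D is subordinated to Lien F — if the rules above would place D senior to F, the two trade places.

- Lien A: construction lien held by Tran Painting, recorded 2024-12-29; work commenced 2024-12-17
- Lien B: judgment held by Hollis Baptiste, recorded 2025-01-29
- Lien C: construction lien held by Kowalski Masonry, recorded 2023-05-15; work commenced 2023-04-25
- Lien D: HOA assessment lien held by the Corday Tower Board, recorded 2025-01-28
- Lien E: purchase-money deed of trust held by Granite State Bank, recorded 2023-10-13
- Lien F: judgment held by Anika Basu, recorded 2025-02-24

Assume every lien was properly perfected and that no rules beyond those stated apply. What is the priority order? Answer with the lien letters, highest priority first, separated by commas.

Effective dates: A's effective date is 2024-12-17, when work began; C's effective date is 2023-04-25, when work began; E missed the 21-day window (56 days after the deed), so its recording date stands.
D, as an HOA assessment lien, has superpriority and ranks first.
Remaining liens by effective date: C (2023-04-25), E (2023-10-13), A (2024-12-17), B (2025-01-29), F (2025-02-24).
D is senior to F before the subordination, so the two trade places.

F, C, E, A, B, D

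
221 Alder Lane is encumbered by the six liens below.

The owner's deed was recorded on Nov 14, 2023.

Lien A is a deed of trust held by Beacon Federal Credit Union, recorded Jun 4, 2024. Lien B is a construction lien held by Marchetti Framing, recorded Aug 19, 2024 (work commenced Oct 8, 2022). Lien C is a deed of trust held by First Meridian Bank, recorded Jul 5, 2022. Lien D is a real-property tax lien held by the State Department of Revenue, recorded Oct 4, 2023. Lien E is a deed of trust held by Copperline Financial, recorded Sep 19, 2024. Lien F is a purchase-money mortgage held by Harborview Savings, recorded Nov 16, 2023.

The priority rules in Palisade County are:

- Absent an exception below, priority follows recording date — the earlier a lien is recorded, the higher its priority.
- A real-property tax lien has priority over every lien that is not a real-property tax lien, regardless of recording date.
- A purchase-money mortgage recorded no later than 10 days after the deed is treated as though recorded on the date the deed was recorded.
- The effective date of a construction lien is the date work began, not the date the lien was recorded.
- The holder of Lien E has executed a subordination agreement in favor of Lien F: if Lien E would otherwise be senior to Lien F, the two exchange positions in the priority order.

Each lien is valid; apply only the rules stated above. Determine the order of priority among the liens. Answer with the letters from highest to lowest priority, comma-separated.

D, C, B, F, A, E

Adjusting effective dates: B's effective date is Oct 8, 2022, when work began; F's effective date is the deed date, Nov 14, 2023.
D, as a real-property tax lien, has superpriority and ranks first.
Ordering the rest by effective date: C (Jul 5, 2022), B (Oct 8, 2022), F (Nov 14, 2023), A (Jun 4, 2024), E (Sep 19, 2024).
E already ranks below F; the subordination has no effect.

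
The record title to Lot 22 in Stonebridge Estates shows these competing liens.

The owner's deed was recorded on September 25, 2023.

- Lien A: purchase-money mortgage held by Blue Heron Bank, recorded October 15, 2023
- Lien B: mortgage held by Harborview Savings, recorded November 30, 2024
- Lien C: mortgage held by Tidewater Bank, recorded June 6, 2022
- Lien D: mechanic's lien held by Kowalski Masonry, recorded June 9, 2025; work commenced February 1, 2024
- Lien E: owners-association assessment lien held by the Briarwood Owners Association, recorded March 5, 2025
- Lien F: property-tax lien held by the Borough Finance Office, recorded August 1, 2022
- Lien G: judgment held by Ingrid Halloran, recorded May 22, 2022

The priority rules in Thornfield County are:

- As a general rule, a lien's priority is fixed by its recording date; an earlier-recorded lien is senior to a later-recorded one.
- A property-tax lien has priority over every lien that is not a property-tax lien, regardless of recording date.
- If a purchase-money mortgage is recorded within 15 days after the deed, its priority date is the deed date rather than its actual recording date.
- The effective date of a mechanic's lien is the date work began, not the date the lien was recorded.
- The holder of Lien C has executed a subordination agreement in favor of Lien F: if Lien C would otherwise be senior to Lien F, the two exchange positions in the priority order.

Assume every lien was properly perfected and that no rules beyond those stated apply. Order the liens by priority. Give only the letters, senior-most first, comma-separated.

Effective dates: A missed the 15-day window (20 days after the deed), so its recording date stands; D relates back to February 1, 2024 (work commenced).
F is a property-tax lien and takes priority over every other lien.
Ordering the rest by effective date: G (May 22, 2022), C (June 6, 2022), A (October 15, 2023), D (February 1, 2024), B (November 30, 2024), E (March 5, 2025).
Since C is not senior to F, the subordination leaves the order unchanged.

F, G, C, A, D, B, E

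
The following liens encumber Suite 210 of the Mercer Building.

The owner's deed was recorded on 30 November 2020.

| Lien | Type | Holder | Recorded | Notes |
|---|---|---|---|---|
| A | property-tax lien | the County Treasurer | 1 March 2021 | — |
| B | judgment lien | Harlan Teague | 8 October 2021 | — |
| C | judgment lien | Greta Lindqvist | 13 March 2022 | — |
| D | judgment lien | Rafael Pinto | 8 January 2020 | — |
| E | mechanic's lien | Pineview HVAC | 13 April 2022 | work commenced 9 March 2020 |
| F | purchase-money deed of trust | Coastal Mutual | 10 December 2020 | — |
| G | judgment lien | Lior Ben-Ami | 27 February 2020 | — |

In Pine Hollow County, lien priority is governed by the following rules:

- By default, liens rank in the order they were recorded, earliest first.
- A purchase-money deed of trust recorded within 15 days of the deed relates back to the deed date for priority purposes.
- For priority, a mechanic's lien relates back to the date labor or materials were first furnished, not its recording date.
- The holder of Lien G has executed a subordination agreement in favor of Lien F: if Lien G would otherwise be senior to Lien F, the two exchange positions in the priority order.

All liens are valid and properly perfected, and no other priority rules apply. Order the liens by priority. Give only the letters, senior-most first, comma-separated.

First, effective dates: E relates back to 9 March 2020 (work commenced); F's effective date is the deed date, 30 November 2020.
Sorted by effective date: D (8 January 2020), G (27 February 2020), E (9 March 2020), F (30 November 2020), A (1 March 2021), B (8 October 2021), C (13 March 2022).
G is senior to F before the subordination, so the two trade places.

D, F, E, G, A, B, C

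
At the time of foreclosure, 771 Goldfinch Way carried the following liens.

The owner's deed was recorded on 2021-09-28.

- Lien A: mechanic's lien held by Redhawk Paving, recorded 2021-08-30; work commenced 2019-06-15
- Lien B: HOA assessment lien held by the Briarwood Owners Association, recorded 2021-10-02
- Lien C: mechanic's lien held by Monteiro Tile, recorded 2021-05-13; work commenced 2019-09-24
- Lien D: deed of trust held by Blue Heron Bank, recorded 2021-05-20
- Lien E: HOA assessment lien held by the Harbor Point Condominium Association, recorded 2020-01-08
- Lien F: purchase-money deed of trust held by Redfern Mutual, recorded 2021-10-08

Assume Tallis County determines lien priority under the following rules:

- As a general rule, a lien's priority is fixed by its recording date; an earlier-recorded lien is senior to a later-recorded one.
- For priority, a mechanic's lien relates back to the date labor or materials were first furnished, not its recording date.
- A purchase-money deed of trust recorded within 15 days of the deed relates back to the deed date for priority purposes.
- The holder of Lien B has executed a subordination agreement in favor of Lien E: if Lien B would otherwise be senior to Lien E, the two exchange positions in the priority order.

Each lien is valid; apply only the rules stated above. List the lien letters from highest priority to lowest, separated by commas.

Effective dates after the stated exceptions: A relates back to 2019-06-15 (work commenced); C's effective date is 2019-09-24, when work began; F's effective date is the deed date, 2021-09-28.
By effective date: A (2019-06-15), C (2019-09-24), E (2020-01-08), D (2021-05-20), F (2021-09-28), B (2021-10-02).
Since B is not senior to E, the subordination leaves the order unchanged.

A, C, E, D, F, B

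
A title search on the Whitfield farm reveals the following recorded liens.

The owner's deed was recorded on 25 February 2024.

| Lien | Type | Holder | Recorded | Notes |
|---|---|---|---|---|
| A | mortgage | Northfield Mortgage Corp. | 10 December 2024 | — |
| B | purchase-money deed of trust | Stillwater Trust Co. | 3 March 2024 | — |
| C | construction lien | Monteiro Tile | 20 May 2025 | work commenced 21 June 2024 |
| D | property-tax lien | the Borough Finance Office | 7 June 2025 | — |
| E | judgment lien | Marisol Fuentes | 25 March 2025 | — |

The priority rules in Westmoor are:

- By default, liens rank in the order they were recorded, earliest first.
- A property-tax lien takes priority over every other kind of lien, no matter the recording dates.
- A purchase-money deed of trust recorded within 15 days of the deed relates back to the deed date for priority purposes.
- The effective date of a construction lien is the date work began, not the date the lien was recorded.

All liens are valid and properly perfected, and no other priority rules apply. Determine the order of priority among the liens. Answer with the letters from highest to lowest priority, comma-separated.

D, B, C, A, E

First, effective dates: B relates back to the deed date 25 February 2024; C's effective date is 21 June 2024, when work began.
D, as a property-tax lien, has superpriority and ranks first.
Among the remaining liens, by effective date: B (25 February 2024), C (21 June 2024), A (10 December 2024), E (25 March 2025).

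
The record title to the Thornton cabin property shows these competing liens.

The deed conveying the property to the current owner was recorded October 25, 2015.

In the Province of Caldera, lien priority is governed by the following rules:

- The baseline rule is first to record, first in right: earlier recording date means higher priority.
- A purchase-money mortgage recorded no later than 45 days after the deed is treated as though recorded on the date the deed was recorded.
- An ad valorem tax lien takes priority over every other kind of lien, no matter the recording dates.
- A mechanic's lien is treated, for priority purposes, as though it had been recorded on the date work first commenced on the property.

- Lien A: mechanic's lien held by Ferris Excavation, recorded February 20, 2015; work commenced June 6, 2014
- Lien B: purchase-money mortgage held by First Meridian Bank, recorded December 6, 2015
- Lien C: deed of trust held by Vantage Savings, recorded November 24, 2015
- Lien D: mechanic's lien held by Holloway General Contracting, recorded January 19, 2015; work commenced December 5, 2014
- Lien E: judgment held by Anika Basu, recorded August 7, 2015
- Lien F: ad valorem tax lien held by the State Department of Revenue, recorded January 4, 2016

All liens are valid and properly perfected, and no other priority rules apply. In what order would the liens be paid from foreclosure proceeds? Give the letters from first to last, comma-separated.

F, A, D, E, B, C

Effective dates: A is treated as recorded June 6, 2014, the work-commencement date; B relates back to the deed date October 25, 2015; D is treated as recorded December 5, 2014, the work-commencement date.
F is an ad valorem tax lien, so it outranks all other liens regardless of date.
Remaining liens by effective date: A (June 6, 2014), D (December 5, 2014), E (August 7, 2015), B (October 25, 2015), C (November 24, 2015).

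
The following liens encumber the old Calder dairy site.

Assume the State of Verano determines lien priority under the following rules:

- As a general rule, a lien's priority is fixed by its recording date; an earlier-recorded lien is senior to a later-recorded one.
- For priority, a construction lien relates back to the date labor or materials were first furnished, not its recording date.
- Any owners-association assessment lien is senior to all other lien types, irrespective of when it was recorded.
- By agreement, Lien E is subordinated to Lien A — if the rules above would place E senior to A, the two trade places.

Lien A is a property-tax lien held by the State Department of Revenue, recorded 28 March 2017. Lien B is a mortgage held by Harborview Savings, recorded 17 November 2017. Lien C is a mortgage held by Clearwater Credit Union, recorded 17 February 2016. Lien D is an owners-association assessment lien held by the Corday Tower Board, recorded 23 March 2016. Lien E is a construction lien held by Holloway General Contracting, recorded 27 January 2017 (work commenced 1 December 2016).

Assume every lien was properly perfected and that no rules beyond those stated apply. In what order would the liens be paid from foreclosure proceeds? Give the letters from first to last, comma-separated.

D, C, A, E, B

First, effective dates: E is treated as recorded 1 December 2016, the work-commencement date.
D is an owners-association assessment lien and takes priority over every other lien.
The other liens, earliest effective date first: C (17 February 2016), E (1 December 2016), A (28 March 2017), B (17 November 2017).
E is senior to A before the subordination, so the two trade places.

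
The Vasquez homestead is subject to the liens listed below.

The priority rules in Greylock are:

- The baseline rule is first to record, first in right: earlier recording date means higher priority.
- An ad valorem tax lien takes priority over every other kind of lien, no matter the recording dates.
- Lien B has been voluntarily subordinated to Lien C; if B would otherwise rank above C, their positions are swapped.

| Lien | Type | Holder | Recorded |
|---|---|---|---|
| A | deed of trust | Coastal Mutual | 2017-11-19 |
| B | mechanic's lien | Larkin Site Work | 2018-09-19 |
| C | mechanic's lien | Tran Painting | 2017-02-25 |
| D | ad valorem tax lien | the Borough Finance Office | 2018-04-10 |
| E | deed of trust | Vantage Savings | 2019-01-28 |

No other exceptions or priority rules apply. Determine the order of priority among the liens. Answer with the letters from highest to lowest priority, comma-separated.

D is an ad valorem tax lien, so it outranks all other liens regardless of date.
The other liens, earliest effective date first: C (2017-02-25), A (2017-11-19), B (2018-09-19), E (2019-01-28).
B already ranks below C; the subordination has no effect.

D, C, A, B, E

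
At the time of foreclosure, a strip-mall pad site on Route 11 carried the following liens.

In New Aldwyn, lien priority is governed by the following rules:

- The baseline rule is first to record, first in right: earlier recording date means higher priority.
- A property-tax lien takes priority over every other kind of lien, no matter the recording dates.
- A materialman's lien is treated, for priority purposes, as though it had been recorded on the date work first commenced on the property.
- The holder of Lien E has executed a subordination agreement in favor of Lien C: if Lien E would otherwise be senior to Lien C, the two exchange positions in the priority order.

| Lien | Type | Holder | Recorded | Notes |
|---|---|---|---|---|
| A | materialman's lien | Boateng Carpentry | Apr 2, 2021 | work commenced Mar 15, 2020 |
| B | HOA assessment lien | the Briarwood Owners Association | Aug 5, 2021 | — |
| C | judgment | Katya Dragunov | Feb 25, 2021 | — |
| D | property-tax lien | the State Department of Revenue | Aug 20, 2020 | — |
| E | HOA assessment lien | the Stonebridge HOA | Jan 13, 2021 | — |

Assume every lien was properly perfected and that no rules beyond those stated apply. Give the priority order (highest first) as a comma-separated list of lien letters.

D, A, C, E, B

First, effective dates: A is treated as recorded Mar 15, 2020, the work-commencement date.
D is a property-tax lien, so it outranks all other liens regardless of date.
Ordering the rest by effective date: A (Mar 15, 2020), E (Jan 13, 2021), C (Feb 25, 2021), B (Aug 5, 2021).
E would otherwise be senior to C, so under the subordination agreement E and C exchange positions.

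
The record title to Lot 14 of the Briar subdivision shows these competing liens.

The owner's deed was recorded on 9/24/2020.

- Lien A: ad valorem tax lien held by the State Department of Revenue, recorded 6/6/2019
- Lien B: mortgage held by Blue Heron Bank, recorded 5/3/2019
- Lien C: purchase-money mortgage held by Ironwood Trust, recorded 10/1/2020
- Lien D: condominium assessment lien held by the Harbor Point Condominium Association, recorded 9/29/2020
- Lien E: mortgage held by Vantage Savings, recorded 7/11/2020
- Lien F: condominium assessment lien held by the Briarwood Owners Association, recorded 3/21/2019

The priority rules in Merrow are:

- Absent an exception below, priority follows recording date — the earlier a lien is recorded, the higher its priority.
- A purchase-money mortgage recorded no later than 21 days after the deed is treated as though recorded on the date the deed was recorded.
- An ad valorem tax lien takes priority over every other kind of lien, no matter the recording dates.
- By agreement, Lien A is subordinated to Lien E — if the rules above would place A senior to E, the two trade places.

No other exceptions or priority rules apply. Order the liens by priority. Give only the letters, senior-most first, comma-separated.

E, F, B, A, C, D

Effective dates after the stated exceptions: C relates back to the deed date 9/24/2020.
A is an ad valorem tax lien, so it outranks all other liens regardless of date.
Among the remaining liens, by effective date: F (3/21/2019), B (5/3/2019), E (7/11/2020), C (9/24/2020), D (9/29/2020).
Because A would otherwise rank above E, the subordination swaps them.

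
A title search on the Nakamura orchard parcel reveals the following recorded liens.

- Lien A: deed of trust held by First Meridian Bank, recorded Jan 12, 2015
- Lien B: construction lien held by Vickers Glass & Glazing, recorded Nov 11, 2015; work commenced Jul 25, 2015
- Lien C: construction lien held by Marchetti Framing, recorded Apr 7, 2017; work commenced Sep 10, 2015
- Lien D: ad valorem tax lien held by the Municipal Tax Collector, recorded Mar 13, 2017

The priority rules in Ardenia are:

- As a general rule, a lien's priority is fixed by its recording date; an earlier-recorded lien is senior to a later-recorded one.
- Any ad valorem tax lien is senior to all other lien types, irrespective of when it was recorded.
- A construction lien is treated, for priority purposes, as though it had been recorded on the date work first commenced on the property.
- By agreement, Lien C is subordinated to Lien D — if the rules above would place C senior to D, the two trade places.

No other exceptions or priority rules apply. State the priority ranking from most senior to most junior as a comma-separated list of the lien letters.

D, A, B, C

Effective dates after the stated exceptions: B's effective date is Jul 25, 2015, when work began; C's effective date is Sep 10, 2015, when work began.
As an ad valorem tax lien, D is senior to every other lien.
The other liens, earliest effective date first: A (Jan 12, 2015), B (Jul 25, 2015), C (Sep 10, 2015).
C is already junior to D, so the subordination agreement changes nothing.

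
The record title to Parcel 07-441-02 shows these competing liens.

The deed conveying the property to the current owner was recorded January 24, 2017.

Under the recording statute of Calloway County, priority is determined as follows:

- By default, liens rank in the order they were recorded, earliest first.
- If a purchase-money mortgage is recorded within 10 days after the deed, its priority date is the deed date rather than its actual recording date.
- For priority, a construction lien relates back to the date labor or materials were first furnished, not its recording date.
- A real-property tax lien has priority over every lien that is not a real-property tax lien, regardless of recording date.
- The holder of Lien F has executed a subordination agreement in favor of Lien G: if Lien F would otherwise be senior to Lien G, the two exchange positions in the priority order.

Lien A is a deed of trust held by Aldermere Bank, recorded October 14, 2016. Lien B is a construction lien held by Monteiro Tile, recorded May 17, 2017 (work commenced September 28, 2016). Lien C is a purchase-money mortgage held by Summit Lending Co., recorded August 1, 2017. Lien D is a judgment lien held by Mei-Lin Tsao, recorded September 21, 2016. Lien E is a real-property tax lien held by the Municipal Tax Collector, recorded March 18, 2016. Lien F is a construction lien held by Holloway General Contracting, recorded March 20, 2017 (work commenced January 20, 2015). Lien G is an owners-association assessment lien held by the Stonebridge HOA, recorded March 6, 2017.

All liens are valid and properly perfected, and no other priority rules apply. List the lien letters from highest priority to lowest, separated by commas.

Adjusting effective dates: B relates back to September 28, 2016 (work commenced); C was recorded 189 days after the deed, outside the 10-day window, so it keeps its recording date; F relates back to January 20, 2015 (work commenced).
E is a real-property tax lien and takes priority over every other lien.
Remaining liens by effective date: F (January 20, 2015), D (September 21, 2016), B (September 28, 2016), A (October 14, 2016), G (March 6, 2017), C (August 1, 2017).
Because F would otherwise rank above G, the subordination swaps them.

E, G, D, B, A, F, C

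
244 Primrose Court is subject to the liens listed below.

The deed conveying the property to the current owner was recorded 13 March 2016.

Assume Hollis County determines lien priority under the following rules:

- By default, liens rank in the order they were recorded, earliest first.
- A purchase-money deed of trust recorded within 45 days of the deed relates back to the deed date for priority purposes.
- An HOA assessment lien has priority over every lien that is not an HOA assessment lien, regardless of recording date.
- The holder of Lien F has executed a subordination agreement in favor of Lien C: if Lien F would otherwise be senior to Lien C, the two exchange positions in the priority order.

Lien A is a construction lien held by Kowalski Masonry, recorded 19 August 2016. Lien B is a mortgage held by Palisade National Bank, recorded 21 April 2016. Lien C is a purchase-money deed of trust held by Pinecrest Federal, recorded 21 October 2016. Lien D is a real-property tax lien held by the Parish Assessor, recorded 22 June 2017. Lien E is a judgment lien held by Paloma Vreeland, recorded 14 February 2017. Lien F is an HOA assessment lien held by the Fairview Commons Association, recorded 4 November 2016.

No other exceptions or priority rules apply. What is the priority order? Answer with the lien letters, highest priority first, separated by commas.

Adjusting effective dates: C was recorded 222 days after the deed, outside the 45-day window, so it keeps its recording date.
F, as an HOA assessment lien, has superpriority and ranks first.
The other liens, earliest effective date first: B (21 April 2016), A (19 August 2016), C (21 October 2016), E (14 February 2017), D (22 June 2017).
The subordination applies — F was senior to C — so F and C swap.

C, B, A, F, E, D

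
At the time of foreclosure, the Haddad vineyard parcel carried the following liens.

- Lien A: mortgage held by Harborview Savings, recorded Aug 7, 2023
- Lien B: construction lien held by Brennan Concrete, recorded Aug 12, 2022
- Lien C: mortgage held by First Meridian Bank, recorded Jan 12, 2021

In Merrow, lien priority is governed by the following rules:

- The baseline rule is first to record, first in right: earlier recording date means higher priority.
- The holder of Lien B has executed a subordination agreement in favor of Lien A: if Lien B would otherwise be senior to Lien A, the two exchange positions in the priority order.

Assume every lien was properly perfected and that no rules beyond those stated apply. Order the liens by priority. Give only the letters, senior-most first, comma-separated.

Sorted by effective date: C (Jan 12, 2021), B (Aug 12, 2022), A (Aug 7, 2023).
The subordination applies — B was senior to A — so B and A swap.

C, A, B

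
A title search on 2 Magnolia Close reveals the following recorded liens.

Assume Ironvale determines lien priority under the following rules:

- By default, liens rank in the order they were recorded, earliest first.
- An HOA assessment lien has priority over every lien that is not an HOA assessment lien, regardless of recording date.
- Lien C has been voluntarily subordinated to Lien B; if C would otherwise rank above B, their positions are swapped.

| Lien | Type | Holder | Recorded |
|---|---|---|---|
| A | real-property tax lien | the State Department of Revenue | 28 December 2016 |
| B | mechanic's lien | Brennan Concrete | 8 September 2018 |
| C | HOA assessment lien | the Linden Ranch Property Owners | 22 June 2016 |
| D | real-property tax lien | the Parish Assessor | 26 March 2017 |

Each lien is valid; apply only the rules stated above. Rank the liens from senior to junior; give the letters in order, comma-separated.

B, A, D, C

C, as an HOA assessment lien, has superpriority and ranks first.
The other liens, earliest effective date first: A (28 December 2016), D (26 March 2017), B (8 September 2018).
The subordination applies — C was senior to B — so C and B swap.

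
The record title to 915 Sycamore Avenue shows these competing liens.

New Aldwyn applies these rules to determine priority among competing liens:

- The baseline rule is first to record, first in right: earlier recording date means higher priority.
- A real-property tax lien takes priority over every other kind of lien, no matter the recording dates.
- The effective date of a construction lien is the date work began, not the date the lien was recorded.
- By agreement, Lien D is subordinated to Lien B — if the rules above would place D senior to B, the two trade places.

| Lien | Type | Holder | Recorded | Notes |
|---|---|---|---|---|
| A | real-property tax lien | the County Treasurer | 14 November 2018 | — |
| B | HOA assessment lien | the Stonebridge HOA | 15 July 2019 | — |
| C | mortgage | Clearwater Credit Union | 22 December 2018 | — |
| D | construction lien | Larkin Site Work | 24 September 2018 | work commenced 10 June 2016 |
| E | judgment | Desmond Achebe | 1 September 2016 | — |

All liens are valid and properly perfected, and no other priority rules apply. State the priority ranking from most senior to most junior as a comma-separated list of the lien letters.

A, B, E, C, D

First, effective dates: D relates back to 10 June 2016 (work commenced).
As a real-property tax lien, A is senior to every other lien.
Remaining liens by effective date: D (10 June 2016), E (1 September 2016), C (22 December 2018), B (15 July 2019).
Because D would otherwise rank above B, the subordination swaps them.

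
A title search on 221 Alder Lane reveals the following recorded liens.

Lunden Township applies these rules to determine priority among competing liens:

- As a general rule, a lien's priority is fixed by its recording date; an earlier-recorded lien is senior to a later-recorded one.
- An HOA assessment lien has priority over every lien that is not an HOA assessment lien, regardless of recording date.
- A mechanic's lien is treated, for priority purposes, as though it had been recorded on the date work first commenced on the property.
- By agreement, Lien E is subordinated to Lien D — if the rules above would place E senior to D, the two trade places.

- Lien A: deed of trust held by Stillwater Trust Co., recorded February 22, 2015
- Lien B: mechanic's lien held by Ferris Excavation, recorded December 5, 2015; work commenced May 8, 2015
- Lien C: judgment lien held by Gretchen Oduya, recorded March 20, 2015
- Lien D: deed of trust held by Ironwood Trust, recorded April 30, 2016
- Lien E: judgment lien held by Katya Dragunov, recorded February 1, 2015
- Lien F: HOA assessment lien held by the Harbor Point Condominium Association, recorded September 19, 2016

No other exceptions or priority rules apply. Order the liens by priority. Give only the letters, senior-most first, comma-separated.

F, D, A, C, B, E

Effective dates after the stated exceptions: B is treated as recorded May 8, 2015, the work-commencement date.
As an HOA assessment lien, F is senior to every other lien.
The other liens, earliest effective date first: E (February 1, 2015), A (February 22, 2015), C (March 20, 2015), B (May 8, 2015), D (April 30, 2016).
E would otherwise be senior to D, so under the subordination agreement E and D exchange positions.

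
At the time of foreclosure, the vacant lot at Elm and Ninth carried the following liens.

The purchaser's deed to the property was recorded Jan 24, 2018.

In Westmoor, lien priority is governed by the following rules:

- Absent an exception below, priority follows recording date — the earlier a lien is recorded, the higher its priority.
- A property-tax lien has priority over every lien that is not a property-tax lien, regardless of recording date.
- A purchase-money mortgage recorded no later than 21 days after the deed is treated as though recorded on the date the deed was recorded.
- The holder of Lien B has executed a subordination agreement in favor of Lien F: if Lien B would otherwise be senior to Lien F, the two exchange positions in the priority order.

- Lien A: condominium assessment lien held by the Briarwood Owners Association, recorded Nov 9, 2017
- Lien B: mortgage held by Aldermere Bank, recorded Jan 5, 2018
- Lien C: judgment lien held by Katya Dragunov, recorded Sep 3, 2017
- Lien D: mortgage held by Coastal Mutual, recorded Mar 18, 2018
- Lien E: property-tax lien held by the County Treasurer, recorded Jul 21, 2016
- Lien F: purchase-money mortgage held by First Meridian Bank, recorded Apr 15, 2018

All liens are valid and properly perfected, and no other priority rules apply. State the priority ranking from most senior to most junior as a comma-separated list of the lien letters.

First, effective dates: F missed the 21-day window (81 days after the deed), so its recording date stands.
As a property-tax lien, E is senior to every other lien.
Among the remaining liens, by effective date: C (Sep 3, 2017), A (Nov 9, 2017), B (Jan 5, 2018), D (Mar 18, 2018), F (Apr 15, 2018).
B would otherwise be senior to F, so under the subordination agreement B and F exchange positions.

E, C, A, F, D, B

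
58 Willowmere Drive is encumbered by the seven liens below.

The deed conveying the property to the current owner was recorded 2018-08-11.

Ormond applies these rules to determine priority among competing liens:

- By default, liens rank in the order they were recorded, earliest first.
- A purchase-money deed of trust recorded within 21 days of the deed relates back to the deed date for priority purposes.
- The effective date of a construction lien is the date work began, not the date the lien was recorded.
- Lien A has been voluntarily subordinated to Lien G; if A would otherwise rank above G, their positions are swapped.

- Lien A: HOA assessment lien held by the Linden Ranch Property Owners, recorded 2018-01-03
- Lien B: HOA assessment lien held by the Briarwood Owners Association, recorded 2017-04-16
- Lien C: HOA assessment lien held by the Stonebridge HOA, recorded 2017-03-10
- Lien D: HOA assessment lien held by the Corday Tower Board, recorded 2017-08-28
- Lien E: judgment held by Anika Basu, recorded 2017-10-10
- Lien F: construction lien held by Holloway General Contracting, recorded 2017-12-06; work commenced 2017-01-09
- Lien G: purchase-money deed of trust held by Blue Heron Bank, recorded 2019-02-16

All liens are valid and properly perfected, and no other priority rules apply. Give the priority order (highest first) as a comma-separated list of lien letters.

Effective dates after the stated exceptions: F is treated as recorded 2017-01-09, the work-commencement date; G was recorded 189 days after the deed — beyond 21 days — so no relation-back applies.
By effective date, earliest first: F (2017-01-09), C (2017-03-10), B (2017-04-16), D (2017-08-28), E (2017-10-10), A (2018-01-03), G (2019-02-16).
A would otherwise be senior to G, so under the subordination agreement A and G exchange positions.

F, C, B, D, E, G, A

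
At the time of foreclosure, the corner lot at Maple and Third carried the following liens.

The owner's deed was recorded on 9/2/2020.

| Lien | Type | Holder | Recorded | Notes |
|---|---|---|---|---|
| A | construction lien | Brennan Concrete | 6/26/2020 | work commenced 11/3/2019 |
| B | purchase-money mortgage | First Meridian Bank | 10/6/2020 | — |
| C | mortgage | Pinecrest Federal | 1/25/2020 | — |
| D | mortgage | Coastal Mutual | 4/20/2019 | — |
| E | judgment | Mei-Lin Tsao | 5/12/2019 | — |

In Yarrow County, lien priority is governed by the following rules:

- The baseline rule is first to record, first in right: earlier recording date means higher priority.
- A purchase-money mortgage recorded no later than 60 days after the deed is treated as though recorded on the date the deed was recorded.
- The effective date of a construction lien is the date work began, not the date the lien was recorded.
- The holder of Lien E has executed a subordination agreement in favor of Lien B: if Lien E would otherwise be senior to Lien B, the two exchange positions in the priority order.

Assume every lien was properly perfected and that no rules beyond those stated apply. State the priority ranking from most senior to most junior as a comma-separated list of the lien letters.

D, B, A, C, E

Effective dates: A relates back to 11/3/2019 (work commenced); B relates back to the deed date 9/2/2020.
Ordering by effective date: D (4/20/2019), E (5/12/2019), A (11/3/2019), C (1/25/2020), B (9/2/2020).
E would otherwise be senior to B, so under the subordination agreement E and B exchange positions.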